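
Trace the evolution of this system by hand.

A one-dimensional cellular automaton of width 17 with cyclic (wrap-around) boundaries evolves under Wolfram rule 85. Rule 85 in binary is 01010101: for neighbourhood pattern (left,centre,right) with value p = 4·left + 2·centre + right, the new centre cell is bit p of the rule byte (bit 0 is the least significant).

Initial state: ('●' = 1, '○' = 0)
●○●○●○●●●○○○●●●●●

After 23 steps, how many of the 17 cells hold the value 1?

gen 0: ●○●○●○●●●○○○●●●●●
gen 1: ●○●○●○○○●●●○○○○○○
gen 2: ●○●○●●●○○○●●●●●●○
gen 3: ●○●○○○●●●○○○○○○●○
gen 4: ●○●●●○○○●●●●●●○●○
gen 5: ●○○○●●●○○○○○○●○●○
gen 6: ●●●○○○●●●●●●○●○●○
gen 7: ○○●●●○○○○○○●○●○●○
gen 8: ●○○○●●●●●●○●○●○●●
gen 9: ●●●○○○○○○●○●○●○○○
gen 10: ○○●●●●●●○●○●○●●●○
gen 11: ●○○○○○○●○●○●○○○●●
gen 12: ●●●●●●○●○●○●●●○○○
gen 13: ○○○○○●○●○●○○○●●●○
gen 14: ●●●●○●○●○●●●○○○●●
gen 15: ○○○●○●○●○○○●●●○○○
gen 16: ●●○●○●○●●●○○○●●●●
gen 17: ○●○●○●○○○●●●○○○○○
gen 18: ○●○●○●●●○○○●●●●●●
gen 19: ○●○●○○○●●●○○○○○○●
gen 20: ○●○●●●○○○●●●●●●○●
gen 21: ○●○○○●●●○○○○○○●○●
gen 22: ○●●●○○○●●●●●●○●○●
gen 23: ○○○●●●○○○○○○●○●○●

6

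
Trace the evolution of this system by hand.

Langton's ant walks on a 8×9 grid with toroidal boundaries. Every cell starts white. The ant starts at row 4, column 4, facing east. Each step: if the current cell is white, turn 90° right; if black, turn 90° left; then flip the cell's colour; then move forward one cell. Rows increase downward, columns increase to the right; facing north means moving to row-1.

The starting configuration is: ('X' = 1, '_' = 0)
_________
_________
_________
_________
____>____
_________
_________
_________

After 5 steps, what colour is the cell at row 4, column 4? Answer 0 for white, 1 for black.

0

step 0: _________
_________
_________
_________
____>____
_________
_________
_________
step 1: _________
_________
_________
_________
____X____
____v____
_________
_________
step 2: _________
_________
_________
_________
____X____
___<X____
_________
_________
step 3: _________
_________
_________
_________
___^X____
___XX____
_________
_________
step 4: _________
_________
_________
_________
___X>____
___XX____
_________
_________
step 5: _________
_________
_________
____^____
___X_____
___XX____
_________
_________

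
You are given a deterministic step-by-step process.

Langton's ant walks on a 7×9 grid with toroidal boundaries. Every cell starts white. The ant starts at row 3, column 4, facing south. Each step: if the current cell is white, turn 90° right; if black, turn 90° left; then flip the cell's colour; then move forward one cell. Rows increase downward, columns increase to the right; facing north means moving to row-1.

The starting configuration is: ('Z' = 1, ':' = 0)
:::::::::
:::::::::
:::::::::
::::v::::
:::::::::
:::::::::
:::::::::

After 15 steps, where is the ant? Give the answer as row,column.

2,4

t=0: :::::::::
:::::::::
:::::::::
::::v::::
:::::::::
:::::::::
:::::::::
t=1: :::::::::
:::::::::
:::::::::
:::<Z::::
:::::::::
:::::::::
:::::::::
t=2: :::::::::
:::::::::
:::^:::::
:::ZZ::::
:::::::::
:::::::::
:::::::::
t=3: :::::::::
:::::::::
:::Z>::::
:::ZZ::::
:::::::::
:::::::::
:::::::::
t=4: :::::::::
:::::::::
:::ZZ::::
:::Zv::::
:::::::::
:::::::::
:::::::::
t=5: :::::::::
:::::::::
:::ZZ::::
:::Z:>:::
:::::::::
:::::::::
:::::::::
t=6: :::::::::
:::::::::
:::ZZ::::
:::Z:Z:::
:::::v:::
:::::::::
:::::::::
t=7: :::::::::
:::::::::
:::ZZ::::
:::Z:Z:::
::::<Z:::
:::::::::
:::::::::
t=8: :::::::::
:::::::::
:::ZZ::::
:::Z^Z:::
::::ZZ:::
:::::::::
:::::::::
t=9: :::::::::
:::::::::
:::ZZ::::
:::ZZ>:::
::::ZZ:::
:::::::::
:::::::::
t=10: :::::::::
:::::::::
:::ZZ^:::
:::ZZ::::
::::ZZ:::
:::::::::
:::::::::
t=11: :::::::::
:::::::::
:::ZZZ>::
:::ZZ::::
::::ZZ:::
:::::::::
:::::::::
t=12: :::::::::
:::::::::
:::ZZZZ::
:::ZZ:v::
::::ZZ:::
:::::::::
:::::::::
t=13: :::::::::
:::::::::
:::ZZZZ::
:::ZZ<Z::
::::ZZ:::
:::::::::
:::::::::
t=14: :::::::::
:::::::::
:::ZZ^Z::
:::ZZZZ::
::::ZZ:::
:::::::::
:::::::::
t=15: :::::::::
:::::::::
:::Z<:Z::
:::ZZZZ::
::::ZZ:::
:::::::::
:::::::::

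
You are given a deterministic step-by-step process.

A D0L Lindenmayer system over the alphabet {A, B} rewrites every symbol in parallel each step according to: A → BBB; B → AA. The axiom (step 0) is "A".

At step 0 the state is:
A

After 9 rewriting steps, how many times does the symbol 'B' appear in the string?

gen 0: A
gen 1: BBB
gen 2: AAAAAA
gen 3: BBBBBBBBBBBBBBBBBB
gen 4: AAAAAAAAAAAAAAAAAAAAAAAAAAAAAAAAAAAA
gen 5: BBBBBBBBBBBBBBBBBBBBBBBBBBBBBBBBBBBBBBBBBBBBBBBBBBBBBBBBBBBBBBBBBBBBBBBBBBBBBBBBBBBBBBBBBBBBBBBBBBBBBBBBBBBB
gen 6: AAAAAAAAAAAAAAAAAAAAAAAAAAAAAAAAAAAAAAAAAAAAAAAAAAAAAAAAAA…AAAAAAAAAAAAAAAAAAAAAAAAAAAAAAAAAAAAAAAAAAAAAAAAAAAAAAAAAA  (len 216)
gen 7: BBBBBBBBBBBBBBBBBBBBBBBBBBBBBBBBBBBBBBBBBBBBBBBBBBBBBBBBBB…BBBBBBBBBBBBBBBBBBBBBBBBBBBBBBBBBBBBBBBBBBBBBBBBBBBBBBBBBB  (len 648)
gen 8: AAAAAAAAAAAAAAAAAAAAAAAAAAAAAAAAAAAAAAAAAAAAAAAAAAAAAAAAAA…AAAAAAAAAAAAAAAAAAAAAAAAAAAAAAAAAAAAAAAAAAAAAAAAAAAAAAAAAA  (len 1296)
gen 9: BBBBBBBBBBBBBBBBBBBBBBBBBBBBBBBBBBBBBBBBBBBBBBBBBBBBBBBBBB…BBBBBBBBBBBBBBBBBBBBBBBBBBBBBBBBBBBBBBBBBBBBBBBBBBBBBBBBBB  (len 3888)

3888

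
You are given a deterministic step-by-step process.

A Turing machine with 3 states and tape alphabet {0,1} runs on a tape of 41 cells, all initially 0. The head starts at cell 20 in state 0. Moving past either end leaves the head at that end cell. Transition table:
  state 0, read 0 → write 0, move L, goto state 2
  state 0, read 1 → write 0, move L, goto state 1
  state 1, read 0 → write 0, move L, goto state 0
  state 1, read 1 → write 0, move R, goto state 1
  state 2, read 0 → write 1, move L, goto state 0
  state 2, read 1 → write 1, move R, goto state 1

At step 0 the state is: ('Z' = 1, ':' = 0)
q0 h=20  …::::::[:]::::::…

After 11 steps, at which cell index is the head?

9

step 0: q0 h=20  …::::::[:]::::::…
step 1: q2 h=19  …::::::[:]::::::…
step 2: q0 h=18  …::::::[:]Z:::::…
step 3: q2 h=17  …::::::[:]:Z::::…
step 4: q0 h=16  …::::::[:]Z:Z:::…
step 5: q2 h=15  …::::::[:]:Z:Z::…
step 6: q0 h=14  …::::::[:]Z:Z:Z:…
step 7: q2 h=13  …::::::[:]:Z:Z:Z…
step 8: q0 h=12  …::::::[:]Z:Z:Z:…
step 9: q2 h=11  …::::::[:]:Z:Z:Z…
step 10: q0 h=10  …::::::[:]Z:Z:Z:…
step 11: q2 h= 9  …::::::[:]:Z:Z:Z…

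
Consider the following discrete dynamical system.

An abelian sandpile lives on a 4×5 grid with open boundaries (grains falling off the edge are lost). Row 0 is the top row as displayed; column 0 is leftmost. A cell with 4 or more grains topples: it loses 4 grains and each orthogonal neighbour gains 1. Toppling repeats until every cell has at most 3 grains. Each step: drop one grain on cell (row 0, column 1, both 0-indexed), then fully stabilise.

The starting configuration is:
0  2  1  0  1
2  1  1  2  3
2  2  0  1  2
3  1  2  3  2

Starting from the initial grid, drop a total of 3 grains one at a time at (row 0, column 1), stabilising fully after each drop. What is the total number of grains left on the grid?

33

0) 0  2  1  0  1
2  1  1  2  3
2  2  0  1  2
3  1  2  3  2
1) 0  3  1  0  1
2  1  1  2  3
2  2  0  1  2
3  1  2  3  2
2) 1  0  2  0  1
2  2  1  2  3
2  2  0  1  2
3  1  2  3  2
3) 1  1  2  0  1
2  2  1  2  3
2  2  0  1  2
3  1  2  3  2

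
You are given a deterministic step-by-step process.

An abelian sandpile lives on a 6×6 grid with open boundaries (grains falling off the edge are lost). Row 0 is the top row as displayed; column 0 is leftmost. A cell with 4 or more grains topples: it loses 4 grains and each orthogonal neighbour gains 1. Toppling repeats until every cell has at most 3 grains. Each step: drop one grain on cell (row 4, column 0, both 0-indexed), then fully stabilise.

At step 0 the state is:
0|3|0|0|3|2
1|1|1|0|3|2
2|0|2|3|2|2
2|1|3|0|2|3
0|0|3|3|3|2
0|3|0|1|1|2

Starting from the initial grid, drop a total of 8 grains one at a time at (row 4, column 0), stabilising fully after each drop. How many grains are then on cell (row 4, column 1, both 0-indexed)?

2

gen 0: 0|3|0|0|3|2
1|1|1|0|3|2
2|0|2|3|2|2
2|1|3|0|2|3
0|0|3|3|3|2
0|3|0|1|1|2
gen 1: 0|3|0|0|3|2
1|1|1|0|3|2
2|0|2|3|2|2
2|1|3|0|2|3
1|0|3|3|3|2
0|3|0|1|1|2
gen 2: 0|3|0|0|3|2
1|1|1|0|3|2
2|0|2|3|2|2
2|1|3|0|2|3
2|0|3|3|3|2
0|3|0|1|1|2
gen 3: 0|3|0|0|3|2
1|1|1|0|3|2
2|0|2|3|2|2
2|1|3|0|2|3
3|0|3|3|3|2
0|3|0|1|1|2
gen 4: 0|3|0|0|3|2
1|1|1|0|3|2
2|0|2|3|2|2
3|1|3|0|2|3
0|1|3|3|3|2
1|3|0|1|1|2
gen 5: 0|3|0|0|3|2
1|1|1|0|3|2
2|0|2|3|2|2
3|1|3|0|2|3
1|1|3|3|3|2
1|3|0|1|1|2
gen 6: 0|3|0|0|3|2
1|1|1|0|3|2
2|0|2|3|2|2
3|1|3|0|2|3
2|1|3|3|3|2
1|3|0|1|1|2
gen 7: 0|3|0|0|3|2
1|1|1|0|3|2
2|0|2|3|2|2
3|1|3|0|2|3
3|1|3|3|3|2
1|3|0|1|1|2
gen 8: 0|3|0|0|3|2
1|1|1|0|3|2
3|0|2|3|2|2
0|2|3|0|2|3
1|2|3|3|3|2
2|3|0|1|1|2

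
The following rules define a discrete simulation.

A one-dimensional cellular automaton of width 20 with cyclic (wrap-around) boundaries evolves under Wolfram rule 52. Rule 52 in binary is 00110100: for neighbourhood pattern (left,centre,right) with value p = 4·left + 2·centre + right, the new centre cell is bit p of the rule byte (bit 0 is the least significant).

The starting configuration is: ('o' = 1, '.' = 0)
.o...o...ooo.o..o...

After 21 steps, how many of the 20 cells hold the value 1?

step 0: .o...o...ooo.o..o...
step 1: .oo..oo.....ooo.oo..
step 2: ...o...o.......o..o.
step 3: ...oo..oo......oo.oo
step 4: o....o...o.......o..
step 5: oo...oo..oo......oo.
step 6: ..o....o...o.......o
step 7: o.oo...oo..oo......o
step 8: .o..o....o...o......
step 9: .oo.oo...oo..oo.....
step 10: ...o..o....o...o....
step 11: ...oo.oo...oo..oo...
step 12: .....o..o....o...o..
step 13: .....oo.oo...oo..oo.
step 14: .......o..o....o...o
step 15: o......oo.oo...oo..o
step 16: .o.......o..o....o..
step 17: .oo......oo.oo...oo.
step 18: ...o.......o..o....o
step 19: o..oo......oo.oo...o
step 20: .o...o.......o..o...
step 21: .oo..oo......oo.oo..

8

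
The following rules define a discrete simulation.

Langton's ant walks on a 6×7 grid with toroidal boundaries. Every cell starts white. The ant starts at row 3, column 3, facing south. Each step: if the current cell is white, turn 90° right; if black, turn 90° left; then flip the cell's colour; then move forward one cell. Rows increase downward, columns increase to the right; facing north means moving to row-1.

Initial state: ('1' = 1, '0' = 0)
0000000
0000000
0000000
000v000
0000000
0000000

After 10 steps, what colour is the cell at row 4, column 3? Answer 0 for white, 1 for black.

gen 0: 0000000
0000000
0000000
000v000
0000000
0000000
gen 1: 0000000
0000000
0000000
00<1000
0000000
0000000
gen 2: 0000000
0000000
00^0000
0011000
0000000
0000000
gen 3: 0000000
0000000
001>000
0011000
0000000
0000000
gen 4: 0000000
0000000
0011000
001v000
0000000
0000000
gen 5: 0000000
0000000
0011000
0010>00
0000000
0000000
gen 6: 0000000
0000000
0011000
0010100
0000v00
0000000
gen 7: 0000000
0000000
0011000
0010100
000<100
0000000
gen 8: 0000000
0000000
0011000
001^100
0001100
0000000
gen 9: 0000000
0000000
0011000
0011>00
0001100
0000000
gen 10: 0000000
0000000
0011^00
0011000
0001100
0000000

1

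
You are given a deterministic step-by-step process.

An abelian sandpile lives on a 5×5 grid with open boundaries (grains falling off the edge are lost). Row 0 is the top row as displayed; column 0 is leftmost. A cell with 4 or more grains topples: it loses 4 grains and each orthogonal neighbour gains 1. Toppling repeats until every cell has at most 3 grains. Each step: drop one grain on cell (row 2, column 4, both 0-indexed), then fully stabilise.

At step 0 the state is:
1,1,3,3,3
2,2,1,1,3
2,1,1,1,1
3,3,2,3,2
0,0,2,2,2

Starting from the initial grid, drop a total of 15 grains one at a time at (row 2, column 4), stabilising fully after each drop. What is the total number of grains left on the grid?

42

step 0: 1,1,3,3,3
2,2,1,1,3
2,1,1,1,1
3,3,2,3,2
0,0,2,2,2
step 1: 1,1,3,3,3
2,2,1,1,3
2,1,1,1,2
3,3,2,3,2
0,0,2,2,2
step 2: 1,1,3,3,3
2,2,1,1,3
2,1,1,1,3
3,3,2,3,2
0,0,2,2,2
step 3: 1,2,0,1,1
2,2,2,3,1
2,1,1,2,1
3,3,2,3,3
0,0,2,2,2
step 4: 1,2,0,1,1
2,2,2,3,1
2,1,1,2,2
3,3,2,3,3
0,0,2,2,2
step 5: 1,2,0,1,1
2,2,2,3,1
2,1,1,2,3
3,3,2,3,3
0,0,2,2,2
step 6: 1,2,0,2,1
2,2,3,0,3
2,1,2,1,2
3,3,3,1,1
0,0,2,3,3
step 7: 1,2,0,2,1
2,2,3,0,3
2,1,2,1,3
3,3,3,1,1
0,0,2,3,3
step 8: 1,2,0,2,2
2,2,3,1,0
2,1,2,2,1
3,3,3,1,2
0,0,2,3,3
step 9: 1,2,0,2,2
2,2,3,1,0
2,1,2,2,2
3,3,3,1,2
0,0,2,3,3
step 10: 1,2,0,2,2
2,2,3,1,0
2,1,2,2,3
3,3,3,1,2
0,0,2,3,3
step 11: 1,2,0,2,2
2,2,3,1,1
2,1,2,3,0
3,3,3,1,3
0,0,2,3,3
step 12: 1,2,0,2,2
2,2,3,1,1
2,1,2,3,1
3,3,3,1,3
0,0,2,3,3
step 13: 1,2,0,2,2
2,2,3,1,1
2,1,2,3,2
3,3,3,1,3
0,0,2,3,3
step 14: 1,2,0,2,2
2,2,3,1,1
2,1,2,3,3
3,3,3,1,3
0,0,2,3,3
step 15: 1,2,1,2,2
2,3,0,3,2
3,3,1,2,2
0,1,3,1,2
1,2,0,2,1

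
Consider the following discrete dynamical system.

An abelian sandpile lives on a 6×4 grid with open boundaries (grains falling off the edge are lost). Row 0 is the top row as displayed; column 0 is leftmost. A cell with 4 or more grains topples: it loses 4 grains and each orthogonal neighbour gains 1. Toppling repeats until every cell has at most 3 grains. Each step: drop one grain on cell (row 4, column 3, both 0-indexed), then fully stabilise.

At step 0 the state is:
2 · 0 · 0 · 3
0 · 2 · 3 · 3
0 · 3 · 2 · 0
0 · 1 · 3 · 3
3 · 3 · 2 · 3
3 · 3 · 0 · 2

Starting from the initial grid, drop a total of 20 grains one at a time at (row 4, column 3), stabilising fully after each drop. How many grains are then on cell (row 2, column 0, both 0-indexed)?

0) 2 · 0 · 0 · 3
0 · 2 · 3 · 3
0 · 3 · 2 · 0
0 · 1 · 3 · 3
3 · 3 · 2 · 3
3 · 3 · 0 · 2
1) 2 · 0 · 0 · 3
0 · 2 · 3 · 3
0 · 3 · 3 · 1
1 · 3 · 1 · 1
1 · 2 · 1 · 2
1 · 1 · 2 · 3
2) 2 · 0 · 0 · 3
0 · 2 · 3 · 3
0 · 3 · 3 · 1
1 · 3 · 1 · 1
1 · 2 · 1 · 3
1 · 1 · 2 · 3
3) 2 · 0 · 0 · 3
0 · 2 · 3 · 3
0 · 3 · 3 · 1
1 · 3 · 1 · 2
1 · 2 · 2 · 1
1 · 1 · 3 · 0
4) 2 · 0 · 0 · 3
0 · 2 · 3 · 3
0 · 3 · 3 · 1
1 · 3 · 1 · 2
1 · 2 · 2 · 2
1 · 1 · 3 · 0
5) 2 · 0 · 0 · 3
0 · 2 · 3 · 3
0 · 3 · 3 · 1
1 · 3 · 1 · 2
1 · 2 · 2 · 3
1 · 1 · 3 · 0
6) 2 · 0 · 0 · 3
0 · 2 · 3 · 3
0 · 3 · 3 · 1
1 · 3 · 1 · 3
1 · 2 · 3 · 0
1 · 1 · 3 · 1
7) 2 · 0 · 0 · 3
0 · 2 · 3 · 3
0 · 3 · 3 · 1
1 · 3 · 1 · 3
1 · 2 · 3 · 1
1 · 1 · 3 · 1
8) 2 · 0 · 0 · 3
0 · 2 · 3 · 3
0 · 3 · 3 · 1
1 · 3 · 1 · 3
1 · 2 · 3 · 2
1 · 1 · 3 · 1
9) 2 · 0 · 0 · 3
0 · 2 · 3 · 3
0 · 3 · 3 · 1
1 · 3 · 1 · 3
1 · 2 · 3 · 3
1 · 1 · 3 · 1
10) 2 · 0 · 0 · 3
0 · 2 · 3 · 3
0 · 3 · 3 · 2
1 · 3 · 3 · 0
1 · 3 · 1 · 2
1 · 2 · 0 · 3
11) 2 · 0 · 0 · 3
0 · 2 · 3 · 3
0 · 3 · 3 · 2
1 · 3 · 3 · 0
1 · 3 · 1 · 3
1 · 2 · 0 · 3
12) 2 · 0 · 0 · 3
0 · 2 · 3 · 3
0 · 3 · 3 · 2
1 · 3 · 3 · 1
1 · 3 · 2 · 1
1 · 2 · 1 · 0
13) 2 · 0 · 0 · 3
0 · 2 · 3 · 3
0 · 3 · 3 · 2
1 · 3 · 3 · 1
1 · 3 · 2 · 2
1 · 2 · 1 · 0
14) 2 · 0 · 0 · 3
0 · 2 · 3 · 3
0 · 3 · 3 · 2
1 · 3 · 3 · 1
1 · 3 · 2 · 3
1 · 2 · 1 · 0
15) 2 · 0 · 0 · 3
0 · 2 · 3 · 3
0 · 3 · 3 · 2
1 · 3 · 3 · 2
1 · 3 · 3 · 0
1 · 2 · 1 · 1
16) 2 · 0 · 0 · 3
0 · 2 · 3 · 3
0 · 3 · 3 · 2
1 · 3 · 3 · 2
1 · 3 · 3 · 1
1 · 2 · 1 · 1
17) 2 · 0 · 0 · 3
0 · 2 · 3 · 3
0 · 3 · 3 · 2
1 · 3 · 3 · 2
1 · 3 · 3 · 2
1 · 2 · 1 · 1
18) 2 · 0 · 0 · 3
0 · 2 · 3 · 3
0 · 3 · 3 · 2
1 · 3 · 3 · 2
1 · 3 · 3 · 3
1 · 2 · 1 · 1
19) 2 · 1 · 2 · 0
1 · 0 · 2 · 2
1 · 2 · 3 · 1
2 · 2 · 3 · 1
2 · 1 · 2 · 2
1 · 3 · 2 · 2
20) 2 · 1 · 2 · 0
1 · 0 · 2 · 2
1 · 2 · 3 · 1
2 · 2 · 3 · 1
2 · 1 · 2 · 3
1 · 3 · 2 · 2

1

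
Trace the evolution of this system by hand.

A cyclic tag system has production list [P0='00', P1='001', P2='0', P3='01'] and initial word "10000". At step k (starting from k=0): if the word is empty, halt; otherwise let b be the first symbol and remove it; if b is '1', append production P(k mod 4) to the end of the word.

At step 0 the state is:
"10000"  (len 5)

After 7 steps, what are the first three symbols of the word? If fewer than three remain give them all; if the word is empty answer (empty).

gen 0: "10000"  (len 5)
gen 1: "000000"  (len 6)
gen 2: "00000"  (len 5)
gen 3: "0000"  (len 4)
gen 4: "000"  (len 3)
gen 5: "00"  (len 2)
gen 6: "0"  (len 1)
gen 7: (halted — word empty)

(empty)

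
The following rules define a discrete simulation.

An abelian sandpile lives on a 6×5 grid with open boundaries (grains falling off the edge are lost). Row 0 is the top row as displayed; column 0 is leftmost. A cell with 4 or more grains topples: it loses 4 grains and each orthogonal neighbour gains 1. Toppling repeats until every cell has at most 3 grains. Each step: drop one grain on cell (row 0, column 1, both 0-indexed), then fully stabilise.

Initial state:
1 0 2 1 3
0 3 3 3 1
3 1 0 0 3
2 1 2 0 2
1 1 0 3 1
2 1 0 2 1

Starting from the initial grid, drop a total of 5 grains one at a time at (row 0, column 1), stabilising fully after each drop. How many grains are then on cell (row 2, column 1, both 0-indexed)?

0) 1 0 2 1 3
0 3 3 3 1
3 1 0 0 3
2 1 2 0 2
1 1 0 3 1
2 1 0 2 1
1) 1 1 2 1 3
0 3 3 3 1
3 1 0 0 3
2 1 2 0 2
1 1 0 3 1
2 1 0 2 1
2) 1 2 2 1 3
0 3 3 3 1
3 1 0 0 3
2 1 2 0 2
1 1 0 3 1
2 1 0 2 1
3) 1 3 2 1 3
0 3 3 3 1
3 1 0 0 3
2 1 2 0 2
1 1 0 3 1
2 1 0 2 1
4) 2 2 0 3 3
1 1 2 0 2
3 2 1 1 3
2 1 2 0 2
1 1 0 3 1
2 1 0 2 1
5) 2 3 0 3 3
1 1 2 0 2
3 2 1 1 3
2 1 2 0 2
1 1 0 3 1
2 1 0 2 1

2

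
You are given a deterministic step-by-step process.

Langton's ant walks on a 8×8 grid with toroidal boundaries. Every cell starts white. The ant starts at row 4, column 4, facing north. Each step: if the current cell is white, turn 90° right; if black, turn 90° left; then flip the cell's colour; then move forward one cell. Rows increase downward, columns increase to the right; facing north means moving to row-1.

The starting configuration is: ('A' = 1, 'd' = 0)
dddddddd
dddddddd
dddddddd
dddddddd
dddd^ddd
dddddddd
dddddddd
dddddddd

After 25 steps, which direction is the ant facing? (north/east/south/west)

east

[0] dddddddd
dddddddd
dddddddd
dddddddd
dddd^ddd
dddddddd
dddddddd
dddddddd
[1] dddddddd
dddddddd
dddddddd
dddddddd
ddddA>dd
dddddddd
dddddddd
dddddddd
[2] dddddddd
dddddddd
dddddddd
dddddddd
ddddAAdd
dddddvdd
dddddddd
dddddddd
[3] dddddddd
dddddddd
dddddddd
dddddddd
ddddAAdd
dddd<Add
dddddddd
dddddddd
[4] dddddddd
dddddddd
dddddddd
dddddddd
dddd^Add
ddddAAdd
dddddddd
dddddddd
[5] dddddddd
dddddddd
dddddddd
dddddddd
ddd<dAdd
ddddAAdd
dddddddd
dddddddd
[6] dddddddd
dddddddd
dddddddd
ddd^dddd
dddAdAdd
ddddAAdd
dddddddd
dddddddd
[7] dddddddd
dddddddd
dddddddd
dddA>ddd
dddAdAdd
ddddAAdd
dddddddd
dddddddd
[8] dddddddd
dddddddd
dddddddd
dddAAddd
dddAvAdd
ddddAAdd
dddddddd
dddddddd
[9] dddddddd
dddddddd
dddddddd
dddAAddd
ddd<AAdd
ddddAAdd
dddddddd
dddddddd
[10] dddddddd
dddddddd
dddddddd
dddAAddd
ddddAAdd
dddvAAdd
dddddddd
dddddddd
[11] dddddddd
dddddddd
dddddddd
dddAAddd
ddddAAdd
dd<AAAdd
dddddddd
dddddddd
[12] dddddddd
dddddddd
dddddddd
dddAAddd
dd^dAAdd
ddAAAAdd
dddddddd
dddddddd
[13] dddddddd
dddddddd
dddddddd
dddAAddd
ddA>AAdd
ddAAAAdd
dddddddd
dddddddd
[14] dddddddd
dddddddd
dddddddd
dddAAddd
ddAAAAdd
ddAvAAdd
dddddddd
dddddddd
[15] dddddddd
dddddddd
dddddddd
dddAAddd
ddAAAAdd
ddAd>Add
dddddddd
dddddddd
[16] dddddddd
dddddddd
dddddddd
dddAAddd
ddAA^Add
ddAddAdd
dddddddd
dddddddd
[17] dddddddd
dddddddd
dddddddd
dddAAddd
ddA<dAdd
ddAddAdd
dddddddd
dddddddd
[18] dddddddd
dddddddd
dddddddd
dddAAddd
ddAddAdd
ddAvdAdd
dddddddd
dddddddd
[19] dddddddd
dddddddd
dddddddd
dddAAddd
ddAddAdd
dd<AdAdd
dddddddd
dddddddd
[20] dddddddd
dddddddd
dddddddd
dddAAddd
ddAddAdd
dddAdAdd
ddvddddd
dddddddd
[21] dddddddd
dddddddd
dddddddd
dddAAddd
ddAddAdd
dddAdAdd
d<Addddd
dddddddd
[22] dddddddd
dddddddd
dddddddd
dddAAddd
ddAddAdd
d^dAdAdd
dAAddddd
dddddddd
[23] dddddddd
dddddddd
dddddddd
dddAAddd
ddAddAdd
dA>AdAdd
dAAddddd
dddddddd
[24] dddddddd
dddddddd
dddddddd
dddAAddd
ddAddAdd
dAAAdAdd
dAvddddd
dddddddd
[25] dddddddd
dddddddd
dddddddd
dddAAddd
ddAddAdd
dAAAdAdd
dAd>dddd
dddddddd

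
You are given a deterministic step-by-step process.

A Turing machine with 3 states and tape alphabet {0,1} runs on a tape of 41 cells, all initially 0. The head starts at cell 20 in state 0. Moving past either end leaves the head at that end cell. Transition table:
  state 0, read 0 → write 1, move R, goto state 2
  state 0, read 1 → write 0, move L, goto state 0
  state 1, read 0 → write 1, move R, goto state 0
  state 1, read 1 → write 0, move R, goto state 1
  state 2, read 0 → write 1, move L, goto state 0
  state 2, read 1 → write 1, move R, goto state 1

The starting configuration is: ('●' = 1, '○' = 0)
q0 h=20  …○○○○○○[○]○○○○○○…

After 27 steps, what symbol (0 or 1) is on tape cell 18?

k=0  q0 h=20  …○○○○○○[○]○○○○○○…
k=1  q2 h=21  …○○○○○●[○]○○○○○○…
k=2  q0 h=20  …○○○○○○[●]●○○○○○…
k=3  q0 h=19  …○○○○○○[○]○●○○○○…
k=4  q2 h=20  …○○○○○●[○]●○○○○○…
k=5  q0 h=19  …○○○○○○[●]●●○○○○…
k=6  q0 h=18  …○○○○○○[○]○●●○○○…
k=7  q2 h=19  …○○○○○●[○]●●○○○○…
k=8  q0 h=18  …○○○○○○[●]●●●○○○…
k=9  q0 h=17  …○○○○○○[○]○●●●○○…
k=10  q2 h=18  …○○○○○●[○]●●●○○○…
k=11  q0 h=17  …○○○○○○[●]●●●●○○…
k=12  q0 h=16  …○○○○○○[○]○●●●●○…
k=13  q2 h=17  …○○○○○●[○]●●●●○○…
k=14  q0 h=16  …○○○○○○[●]●●●●●○…
k=15  q0 h=15  …○○○○○○[○]○●●●●●…
k=16  q2 h=16  …○○○○○●[○]●●●●●○…
k=17  q0 h=15  …○○○○○○[●]●●●●●●…
k=18  q0 h=14  …○○○○○○[○]○●●●●●…
k=19  q2 h=15  …○○○○○●[○]●●●●●●…
k=20  q0 h=14  …○○○○○○[●]●●●●●●…
k=21  q0 h=13  …○○○○○○[○]○●●●●●…
k=22  q2 h=14  …○○○○○●[○]●●●●●●…
k=23  q0 h=13  …○○○○○○[●]●●●●●●…
k=24  q0 h=12  …○○○○○○[○]○●●●●●…
k=25  q2 h=13  …○○○○○●[○]●●●●●●…
k=26  q0 h=12  …○○○○○○[●]●●●●●●…
k=27  q0 h=11  …○○○○○○[○]○●●●●●…

1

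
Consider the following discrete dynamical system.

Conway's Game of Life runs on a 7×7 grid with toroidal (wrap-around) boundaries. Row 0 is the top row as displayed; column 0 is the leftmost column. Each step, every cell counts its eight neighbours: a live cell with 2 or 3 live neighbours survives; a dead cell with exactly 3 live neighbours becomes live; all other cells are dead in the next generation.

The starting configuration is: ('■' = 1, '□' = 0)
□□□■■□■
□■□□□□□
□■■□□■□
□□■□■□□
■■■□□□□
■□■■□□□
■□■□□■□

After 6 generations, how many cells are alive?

4

0) □□□■■□■
□■□□□□□
□■■□□■□
□□■□■□□
■■■□□□□
■□■■□□□
■□■□□■□
1) ■■■■■■■
■■□■■■□
□■■■□□□
■□□□□□□
■□□□□□□
■□□■□□□
■□■□□■□
2) □□□□□□□
□□□□□□□
□□□■□□■
■□■□□□□
■■□□□□■
■□□□□□□
□□□□□■□
3) □□□□□□□
□□□□□□□
□□□□□□□
□□■□□□□
□□□□□□■
■■□□□□□
□□□□□□□
4) □□□□□□□
□□□□□□□
□□□□□□□
□□□□□□□
■■□□□□□
■□□□□□□
□□□□□□□
5) □□□□□□□
□□□□□□□
□□□□□□□
□□□□□□□
■■□□□□□
■■□□□□□
□□□□□□□
6) □□□□□□□
□□□□□□□
□□□□□□□
□□□□□□□
■■□□□□□
■■□□□□□
□□□□□□□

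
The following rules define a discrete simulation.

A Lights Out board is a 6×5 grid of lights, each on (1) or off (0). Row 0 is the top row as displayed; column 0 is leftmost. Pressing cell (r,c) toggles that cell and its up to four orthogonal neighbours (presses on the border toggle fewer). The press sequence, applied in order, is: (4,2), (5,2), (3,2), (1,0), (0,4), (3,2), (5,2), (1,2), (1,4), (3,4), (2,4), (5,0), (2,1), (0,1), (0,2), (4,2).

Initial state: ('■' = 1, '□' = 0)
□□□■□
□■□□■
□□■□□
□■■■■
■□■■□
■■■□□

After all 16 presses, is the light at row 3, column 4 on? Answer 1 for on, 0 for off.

1

k=0  □□□■□
□■□□■
□□■□□
□■■■■
■□■■□
■■■□□
k=1  □□□■□
□■□□■
□□■□□
□■□■■
■■□□□
■■□□□
k=2  □□□■□
□■□□■
□□■□□
□■□■■
■■■□□
■□■■□
k=3  □□□■□
□■□□■
□□□□□
□□■□■
■■□□□
■□■■□
k=4  ■□□■□
■□□□■
■□□□□
□□■□■
■■□□□
■□■■□
k=5  ■□□□■
■□□□□
■□□□□
□□■□■
■■□□□
■□■■□
k=6  ■□□□■
■□□□□
■□■□□
□■□■■
■■■□□
■□■■□
k=7  ■□□□■
■□□□□
■□■□□
□■□■■
■■□□□
■■□□□
k=8  ■□■□■
■■■■□
■□□□□
□■□■■
■■□□□
■■□□□
k=9  ■□■□□
■■■□■
■□□□■
□■□■■
■■□□□
■■□□□
k=10  ■□■□□
■■■□■
■□□□□
□■□□□
■■□□■
■■□□□
k=11  ■□■□□
■■■□□
■□□■■
□■□□■
■■□□■
■■□□□
k=12  ■□■□□
■■■□□
■□□■■
□■□□■
□■□□■
□□□□□
k=13  ■□■□□
■□■□□
□■■■■
□□□□■
□■□□■
□□□□□
k=14  □■□□□
■■■□□
□■■■■
□□□□■
□■□□■
□□□□□
k=15  □□■■□
■■□□□
□■■■■
□□□□■
□■□□■
□□□□□
k=16  □□■■□
■■□□□
□■■■■
□□■□■
□□■■■
□□■□□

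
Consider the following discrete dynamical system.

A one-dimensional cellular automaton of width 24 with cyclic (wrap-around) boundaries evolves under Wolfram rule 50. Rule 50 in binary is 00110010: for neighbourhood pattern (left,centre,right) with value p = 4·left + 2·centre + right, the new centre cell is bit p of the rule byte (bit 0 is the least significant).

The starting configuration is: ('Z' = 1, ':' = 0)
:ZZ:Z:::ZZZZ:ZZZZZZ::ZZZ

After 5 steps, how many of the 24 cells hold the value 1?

12

gen 0: :ZZ:Z:::ZZZZ:ZZZZZZ::ZZZ
gen 1: Z::Z:Z:Z::::Z::::::ZZ:::
gen 2: :ZZ:Z:Z:Z::Z:Z::::Z::Z:Z
gen 3: Z::Z:Z:Z:ZZ:Z:Z::Z:ZZ:Z:
gen 4: :ZZ:Z:Z:Z::Z:Z:ZZ:Z::Z:Z
gen 5: Z::Z:Z:Z:ZZ:Z:Z::Z:ZZ:Z:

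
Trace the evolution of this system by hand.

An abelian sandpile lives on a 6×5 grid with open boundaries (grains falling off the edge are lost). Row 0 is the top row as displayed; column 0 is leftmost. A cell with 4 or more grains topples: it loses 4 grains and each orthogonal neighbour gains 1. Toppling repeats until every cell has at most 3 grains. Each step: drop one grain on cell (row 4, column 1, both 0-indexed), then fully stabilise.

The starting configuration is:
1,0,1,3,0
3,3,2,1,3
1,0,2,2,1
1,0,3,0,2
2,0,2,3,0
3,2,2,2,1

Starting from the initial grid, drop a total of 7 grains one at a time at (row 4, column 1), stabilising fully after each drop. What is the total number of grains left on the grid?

t=0: 1,0,1,3,0
3,3,2,1,3
1,0,2,2,1
1,0,3,0,2
2,0,2,3,0
3,2,2,2,1
t=1: 1,0,1,3,0
3,3,2,1,3
1,0,2,2,1
1,0,3,0,2
2,1,2,3,0
3,2,2,2,1
t=2: 1,0,1,3,0
3,3,2,1,3
1,0,2,2,1
1,0,3,0,2
2,2,2,3,0
3,2,2,2,1
t=3: 1,0,1,3,0
3,3,2,1,3
1,0,2,2,1
1,0,3,0,2
2,3,2,3,0
3,2,2,2,1
t=4: 1,0,1,3,0
3,3,2,1,3
1,0,2,2,1
1,1,3,0,2
3,0,3,3,0
3,3,2,2,1
t=5: 1,0,1,3,0
3,3,2,1,3
1,0,2,2,1
1,1,3,0,2
3,1,3,3,0
3,3,2,2,1
t=6: 1,0,1,3,0
3,3,2,1,3
1,0,2,2,1
1,1,3,0,2
3,2,3,3,0
3,3,2,2,1
t=7: 1,0,1,3,0
3,3,2,1,3
1,0,2,2,1
1,1,3,0,2
3,3,3,3,0
3,3,2,2,1

53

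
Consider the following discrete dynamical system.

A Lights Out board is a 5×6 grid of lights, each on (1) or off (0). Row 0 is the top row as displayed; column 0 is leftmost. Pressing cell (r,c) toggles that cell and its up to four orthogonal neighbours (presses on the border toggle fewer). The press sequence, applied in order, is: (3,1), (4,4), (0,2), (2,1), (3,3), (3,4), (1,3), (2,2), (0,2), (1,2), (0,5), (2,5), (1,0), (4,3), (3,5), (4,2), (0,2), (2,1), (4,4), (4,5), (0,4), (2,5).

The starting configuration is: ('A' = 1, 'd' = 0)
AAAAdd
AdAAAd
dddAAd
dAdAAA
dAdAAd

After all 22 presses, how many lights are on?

9

step 0: AAAAdd
AdAAAd
dddAAd
dAdAAA
dAdAAd
step 1: AAAAdd
AdAAAd
dAdAAd
AdAAAA
dddAAd
step 2: AAAAdd
AdAAAd
dAdAAd
AdAAdA
dddddA
step 3: Addddd
AddAAd
dAdAAd
AdAAdA
dddddA
step 4: Addddd
AAdAAd
AdAAAd
AAAAdA
dddddA
step 5: Addddd
AAdAAd
AdAdAd
AAddAA
dddAdA
step 6: Addddd
AAdAAd
AdAddd
AAdAdd
dddAAA
step 7: AddAdd
AAAddd
AdAAdd
AAdAdd
dddAAA
step 8: AddAdd
AAdddd
AAdddd
AAAAdd
dddAAA
step 9: AAAddd
AAAddd
AAdddd
AAAAdd
dddAAA
step 10: AAdddd
AddAdd
AAAddd
AAAAdd
dddAAA
step 11: AAddAA
AddAdA
AAAddd
AAAAdd
dddAAA
step 12: AAddAA
AddAdd
AAAdAA
AAAAdA
dddAAA
step 13: dAddAA
dAdAdd
dAAdAA
AAAAdA
dddAAA
step 14: dAddAA
dAdAdd
dAAdAA
AAAddA
ddAddA
step 15: dAddAA
dAdAdd
dAAdAd
AAAdAd
ddAddd
step 16: dAddAA
dAdAdd
dAAdAd
AAddAd
dAdAdd
step 17: ddAAAA
dAAAdd
dAAdAd
AAddAd
dAdAdd
step 18: ddAAAA
ddAAdd
AdddAd
AdddAd
dAdAdd
step 19: ddAAAA
ddAAdd
AdddAd
Addddd
dAddAA
step 20: ddAAAA
ddAAdd
AdddAd
AddddA
dAdddd
step 21: ddAddd
ddAAAd
AdddAd
AddddA
dAdddd
step 22: ddAddd
ddAAAA
AddddA
Addddd
dAdddd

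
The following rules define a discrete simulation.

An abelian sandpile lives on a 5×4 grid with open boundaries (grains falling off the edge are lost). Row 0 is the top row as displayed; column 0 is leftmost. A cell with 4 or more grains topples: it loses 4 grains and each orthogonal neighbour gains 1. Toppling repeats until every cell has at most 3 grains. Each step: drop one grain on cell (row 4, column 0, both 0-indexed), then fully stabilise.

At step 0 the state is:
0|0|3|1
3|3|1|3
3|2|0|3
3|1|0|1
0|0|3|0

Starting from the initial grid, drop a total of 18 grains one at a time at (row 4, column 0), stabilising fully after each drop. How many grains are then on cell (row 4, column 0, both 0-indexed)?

1

t=0: 0|0|3|1
3|3|1|3
3|2|0|3
3|1|0|1
0|0|3|0
t=1: 0|0|3|1
3|3|1|3
3|2|0|3
3|1|0|1
1|0|3|0
t=2: 0|0|3|1
3|3|1|3
3|2|0|3
3|1|0|1
2|0|3|0
t=3: 0|0|3|1
3|3|1|3
3|2|0|3
3|1|0|1
3|0|3|0
t=4: 1|1|3|1
1|1|2|3
2|0|1|3
1|3|0|1
1|1|3|0
t=5: 1|1|3|1
1|1|2|3
2|0|1|3
1|3|0|1
2|1|3|0
t=6: 1|1|3|1
1|1|2|3
2|0|1|3
1|3|0|1
3|1|3|0
t=7: 1|1|3|1
1|1|2|3
2|0|1|3
2|3|0|1
0|2|3|0
t=8: 1|1|3|1
1|1|2|3
2|0|1|3
2|3|0|1
1|2|3|0
t=9: 1|1|3|1
1|1|2|3
2|0|1|3
2|3|0|1
2|2|3|0
t=10: 1|1|3|1
1|1|2|3
2|0|1|3
2|3|0|1
3|2|3|0
t=11: 1|1|3|1
1|1|2|3
2|0|1|3
3|3|0|1
0|3|3|0
t=12: 1|1|3|1
1|1|2|3
2|0|1|3
3|3|0|1
1|3|3|0
t=13: 1|1|3|1
1|1|2|3
2|0|1|3
3|3|0|1
2|3|3|0
t=14: 1|1|3|1
1|1|2|3
2|0|1|3
3|3|0|1
3|3|3|0
t=15: 1|1|3|1
1|1|2|3
3|1|1|3
1|1|2|1
2|2|0|1
t=16: 1|1|3|1
1|1|2|3
3|1|1|3
1|1|2|1
3|2|0|1
t=17: 1|1|3|1
1|1|2|3
3|1|1|3
2|1|2|1
0|3|0|1
t=18: 1|1|3|1
1|1|2|3
3|1|1|3
2|1|2|1
1|3|0|1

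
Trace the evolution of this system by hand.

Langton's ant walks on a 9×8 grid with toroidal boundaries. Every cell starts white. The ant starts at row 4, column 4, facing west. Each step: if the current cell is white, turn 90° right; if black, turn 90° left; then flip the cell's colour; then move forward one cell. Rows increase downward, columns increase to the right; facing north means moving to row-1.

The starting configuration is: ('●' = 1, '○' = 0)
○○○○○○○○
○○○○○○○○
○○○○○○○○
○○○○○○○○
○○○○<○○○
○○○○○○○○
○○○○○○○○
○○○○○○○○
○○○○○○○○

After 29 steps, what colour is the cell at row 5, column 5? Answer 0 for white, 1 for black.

t=0: ○○○○○○○○
○○○○○○○○
○○○○○○○○
○○○○○○○○
○○○○<○○○
○○○○○○○○
○○○○○○○○
○○○○○○○○
○○○○○○○○
t=1: ○○○○○○○○
○○○○○○○○
○○○○○○○○
○○○○^○○○
○○○○●○○○
○○○○○○○○
○○○○○○○○
○○○○○○○○
○○○○○○○○
t=2: ○○○○○○○○
○○○○○○○○
○○○○○○○○
○○○○●>○○
○○○○●○○○
○○○○○○○○
○○○○○○○○
○○○○○○○○
○○○○○○○○
t=3: ○○○○○○○○
○○○○○○○○
○○○○○○○○
○○○○●●○○
○○○○●v○○
○○○○○○○○
○○○○○○○○
○○○○○○○○
○○○○○○○○
t=4: ○○○○○○○○
○○○○○○○○
○○○○○○○○
○○○○●●○○
○○○○<●○○
○○○○○○○○
○○○○○○○○
○○○○○○○○
○○○○○○○○
t=5: ○○○○○○○○
○○○○○○○○
○○○○○○○○
○○○○●●○○
○○○○○●○○
○○○○v○○○
○○○○○○○○
○○○○○○○○
○○○○○○○○
t=6: ○○○○○○○○
○○○○○○○○
○○○○○○○○
○○○○●●○○
○○○○○●○○
○○○<●○○○
○○○○○○○○
○○○○○○○○
○○○○○○○○
t=7: ○○○○○○○○
○○○○○○○○
○○○○○○○○
○○○○●●○○
○○○^○●○○
○○○●●○○○
○○○○○○○○
○○○○○○○○
○○○○○○○○
t=8: ○○○○○○○○
○○○○○○○○
○○○○○○○○
○○○○●●○○
○○○●>●○○
○○○●●○○○
○○○○○○○○
○○○○○○○○
○○○○○○○○
t=9: ○○○○○○○○
○○○○○○○○
○○○○○○○○
○○○○●●○○
○○○●●●○○
○○○●v○○○
○○○○○○○○
○○○○○○○○
○○○○○○○○
t=10: ○○○○○○○○
○○○○○○○○
○○○○○○○○
○○○○●●○○
○○○●●●○○
○○○●○>○○
○○○○○○○○
○○○○○○○○
○○○○○○○○
t=11: ○○○○○○○○
○○○○○○○○
○○○○○○○○
○○○○●●○○
○○○●●●○○
○○○●○●○○
○○○○○v○○
○○○○○○○○
○○○○○○○○
t=12: ○○○○○○○○
○○○○○○○○
○○○○○○○○
○○○○●●○○
○○○●●●○○
○○○●○●○○
○○○○<●○○
○○○○○○○○
○○○○○○○○
t=13: ○○○○○○○○
○○○○○○○○
○○○○○○○○
○○○○●●○○
○○○●●●○○
○○○●^●○○
○○○○●●○○
○○○○○○○○
○○○○○○○○
t=14: ○○○○○○○○
○○○○○○○○
○○○○○○○○
○○○○●●○○
○○○●●●○○
○○○●●>○○
○○○○●●○○
○○○○○○○○
○○○○○○○○
t=15: ○○○○○○○○
○○○○○○○○
○○○○○○○○
○○○○●●○○
○○○●●^○○
○○○●●○○○
○○○○●●○○
○○○○○○○○
○○○○○○○○
t=16: ○○○○○○○○
○○○○○○○○
○○○○○○○○
○○○○●●○○
○○○●<○○○
○○○●●○○○
○○○○●●○○
○○○○○○○○
○○○○○○○○
t=17: ○○○○○○○○
○○○○○○○○
○○○○○○○○
○○○○●●○○
○○○●○○○○
○○○●v○○○
○○○○●●○○
○○○○○○○○
○○○○○○○○
t=18: ○○○○○○○○
○○○○○○○○
○○○○○○○○
○○○○●●○○
○○○●○○○○
○○○●○>○○
○○○○●●○○
○○○○○○○○
○○○○○○○○
t=19: ○○○○○○○○
○○○○○○○○
○○○○○○○○
○○○○●●○○
○○○●○○○○
○○○●○●○○
○○○○●v○○
○○○○○○○○
○○○○○○○○
t=20: ○○○○○○○○
○○○○○○○○
○○○○○○○○
○○○○●●○○
○○○●○○○○
○○○●○●○○
○○○○●○>○
○○○○○○○○
○○○○○○○○
t=21: ○○○○○○○○
○○○○○○○○
○○○○○○○○
○○○○●●○○
○○○●○○○○
○○○●○●○○
○○○○●○●○
○○○○○○v○
○○○○○○○○
t=22: ○○○○○○○○
○○○○○○○○
○○○○○○○○
○○○○●●○○
○○○●○○○○
○○○●○●○○
○○○○●○●○
○○○○○<●○
○○○○○○○○
t=23: ○○○○○○○○
○○○○○○○○
○○○○○○○○
○○○○●●○○
○○○●○○○○
○○○●○●○○
○○○○●^●○
○○○○○●●○
○○○○○○○○
t=24: ○○○○○○○○
○○○○○○○○
○○○○○○○○
○○○○●●○○
○○○●○○○○
○○○●○●○○
○○○○●●>○
○○○○○●●○
○○○○○○○○
t=25: ○○○○○○○○
○○○○○○○○
○○○○○○○○
○○○○●●○○
○○○●○○○○
○○○●○●^○
○○○○●●○○
○○○○○●●○
○○○○○○○○
t=26: ○○○○○○○○
○○○○○○○○
○○○○○○○○
○○○○●●○○
○○○●○○○○
○○○●○●●>
○○○○●●○○
○○○○○●●○
○○○○○○○○
t=27: ○○○○○○○○
○○○○○○○○
○○○○○○○○
○○○○●●○○
○○○●○○○○
○○○●○●●●
○○○○●●○v
○○○○○●●○
○○○○○○○○
t=28: ○○○○○○○○
○○○○○○○○
○○○○○○○○
○○○○●●○○
○○○●○○○○
○○○●○●●●
○○○○●●<●
○○○○○●●○
○○○○○○○○
t=29: ○○○○○○○○
○○○○○○○○
○○○○○○○○
○○○○●●○○
○○○●○○○○
○○○●○●^●
○○○○●●●●
○○○○○●●○
○○○○○○○○

1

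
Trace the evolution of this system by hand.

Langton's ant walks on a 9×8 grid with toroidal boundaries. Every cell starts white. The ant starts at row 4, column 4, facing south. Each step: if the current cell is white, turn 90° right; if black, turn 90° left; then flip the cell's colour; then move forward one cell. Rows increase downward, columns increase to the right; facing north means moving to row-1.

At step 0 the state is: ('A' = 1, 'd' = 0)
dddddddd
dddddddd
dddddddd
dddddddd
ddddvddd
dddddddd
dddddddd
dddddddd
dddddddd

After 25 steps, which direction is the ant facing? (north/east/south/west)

west

k=0  dddddddd
dddddddd
dddddddd
dddddddd
ddddvddd
dddddddd
dddddddd
dddddddd
dddddddd
k=1  dddddddd
dddddddd
dddddddd
dddddddd
ddd<Addd
dddddddd
dddddddd
dddddddd
dddddddd
k=2  dddddddd
dddddddd
dddddddd
ddd^dddd
dddAAddd
dddddddd
dddddddd
dddddddd
dddddddd
k=3  dddddddd
dddddddd
dddddddd
dddA>ddd
dddAAddd
dddddddd
dddddddd
dddddddd
dddddddd
k=4  dddddddd
dddddddd
dddddddd
dddAAddd
dddAvddd
dddddddd
dddddddd
dddddddd
dddddddd
k=5  dddddddd
dddddddd
dddddddd
dddAAddd
dddAd>dd
dddddddd
dddddddd
dddddddd
dddddddd
k=6  dddddddd
dddddddd
dddddddd
dddAAddd
dddAdAdd
dddddvdd
dddddddd
dddddddd
dddddddd
k=7  dddddddd
dddddddd
dddddddd
dddAAddd
dddAdAdd
dddd<Add
dddddddd
dddddddd
dddddddd
k=8  dddddddd
dddddddd
dddddddd
dddAAddd
dddA^Add
ddddAAdd
dddddddd
dddddddd
dddddddd
k=9  dddddddd
dddddddd
dddddddd
dddAAddd
dddAA>dd
ddddAAdd
dddddddd
dddddddd
dddddddd
k=10  dddddddd
dddddddd
dddddddd
dddAA^dd
dddAAddd
ddddAAdd
dddddddd
dddddddd
dddddddd
k=11  dddddddd
dddddddd
dddddddd
dddAAA>d
dddAAddd
ddddAAdd
dddddddd
dddddddd
dddddddd
k=12  dddddddd
dddddddd
dddddddd
dddAAAAd
dddAAdvd
ddddAAdd
dddddddd
dddddddd
dddddddd
k=13  dddddddd
dddddddd
dddddddd
dddAAAAd
dddAA<Ad
ddddAAdd
dddddddd
dddddddd
dddddddd
k=14  dddddddd
dddddddd
dddddddd
dddAA^Ad
dddAAAAd
ddddAAdd
dddddddd
dddddddd
dddddddd
k=15  dddddddd
dddddddd
dddddddd
dddA<dAd
dddAAAAd
ddddAAdd
dddddddd
dddddddd
dddddddd
k=16  dddddddd
dddddddd
dddddddd
dddAddAd
dddAvAAd
ddddAAdd
dddddddd
dddddddd
dddddddd
k=17  dddddddd
dddddddd
dddddddd
dddAddAd
dddAd>Ad
ddddAAdd
dddddddd
dddddddd
dddddddd
k=18  dddddddd
dddddddd
dddddddd
dddAd^Ad
dddAddAd
ddddAAdd
dddddddd
dddddddd
dddddddd
k=19  dddddddd
dddddddd
dddddddd
dddAdA>d
dddAddAd
ddddAAdd
dddddddd
dddddddd
dddddddd
k=20  dddddddd
dddddddd
dddddd^d
dddAdAdd
dddAddAd
ddddAAdd
dddddddd
dddddddd
dddddddd
k=21  dddddddd
dddddddd
ddddddA>
dddAdAdd
dddAddAd
ddddAAdd
dddddddd
dddddddd
dddddddd
k=22  dddddddd
dddddddd
ddddddAA
dddAdAdv
dddAddAd
ddddAAdd
dddddddd
dddddddd
dddddddd
k=23  dddddddd
dddddddd
ddddddAA
dddAdA<A
dddAddAd
ddddAAdd
dddddddd
dddddddd
dddddddd
k=24  dddddddd
dddddddd
dddddd^A
dddAdAAA
dddAddAd
ddddAAdd
dddddddd
dddddddd
dddddddd
k=25  dddddddd
dddddddd
ddddd<dA
dddAdAAA
dddAddAd
ddddAAdd
dddddddd
dddddddd
dddddddd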